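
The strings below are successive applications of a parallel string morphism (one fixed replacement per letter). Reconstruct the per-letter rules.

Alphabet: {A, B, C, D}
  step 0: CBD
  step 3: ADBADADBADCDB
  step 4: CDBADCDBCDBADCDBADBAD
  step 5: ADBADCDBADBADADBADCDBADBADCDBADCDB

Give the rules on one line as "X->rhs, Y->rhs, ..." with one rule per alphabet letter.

  step 4 ⇒ step 5: CDBADCDBCDBADCDBADBAD ⇒ AD·B·AD·CD·B·AD·B·AD·AD·B·AD·CD·B·AD·B·AD·CD·B·AD·CD·B
    A ↦ CD
    B ↦ AD
    C ↦ AD
    D ↦ B

A->CD, B->AD, C->AD, D->B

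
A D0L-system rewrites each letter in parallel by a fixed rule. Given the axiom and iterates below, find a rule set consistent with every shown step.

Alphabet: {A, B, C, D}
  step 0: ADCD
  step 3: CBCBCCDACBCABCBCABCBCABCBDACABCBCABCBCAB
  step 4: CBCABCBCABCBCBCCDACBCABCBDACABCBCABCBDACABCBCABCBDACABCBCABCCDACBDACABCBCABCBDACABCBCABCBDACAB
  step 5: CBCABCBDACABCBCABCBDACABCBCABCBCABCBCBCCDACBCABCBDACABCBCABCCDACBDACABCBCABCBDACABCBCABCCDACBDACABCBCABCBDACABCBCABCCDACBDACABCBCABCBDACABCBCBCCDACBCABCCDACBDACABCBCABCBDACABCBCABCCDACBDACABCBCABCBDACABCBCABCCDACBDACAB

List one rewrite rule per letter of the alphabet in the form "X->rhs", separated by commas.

  step 4 ⇒ step 5: CBCABCBCABCBCBCCDACBCABCBDACABCBCABCBDACABCBCABCBDACABCBCABCCDACBDACABCBCABCBDACABCBCABCBDACAB ⇒ CB·CAB·CB·DA·CAB·CB·CAB·CB·DA·CAB·CB·CAB·CB·CAB·CB·CB·CC·DA·CB·CAB·CB·DA·CAB·CB·CAB·CC·DA·CB·DA·CAB·CB·CAB·CB·DA·CAB·CB·CAB·CC·DA·CB·DA·CAB·CB·CAB·CB·DA·CAB·CB·CAB·CC·DA·CB·DA·CAB·CB·CAB·CB·DA·CAB·CB·CB·CC·DA·CB·CAB·CC·DA·CB·DA·CAB·CB·CAB·CB·DA·CAB·CB·CAB·CC·DA·CB·DA·CAB·CB·CAB·CB·DA·CAB·CB·CAB·CC·DA·CB·DA·CAB
    A ↦ DA
    B ↦ CAB
    C ↦ CB
    D ↦ CC

A->DA, B->CAB, C->CB, D->CC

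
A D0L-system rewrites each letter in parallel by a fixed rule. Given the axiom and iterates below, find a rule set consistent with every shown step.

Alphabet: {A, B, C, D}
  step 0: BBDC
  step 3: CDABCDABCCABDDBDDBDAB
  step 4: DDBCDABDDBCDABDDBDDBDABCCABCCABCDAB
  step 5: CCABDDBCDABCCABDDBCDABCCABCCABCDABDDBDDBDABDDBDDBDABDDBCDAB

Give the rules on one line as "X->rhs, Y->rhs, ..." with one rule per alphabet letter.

A->D, B->AB, C->DDB, D->C

  step 4 ⇒ step 5: DDBCDABDDBCDABDDBDDBDABCCABCCABCDAB ⇒ C·C·AB·DDB·C·D·AB·C·C·AB·DDB·C·D·AB·C·C·AB·C·C·AB·C·D·AB·DDB·DDB·D·AB·DDB·DDB·D·AB·DDB·C·D·AB
    A ↦ D
    B ↦ AB
    C ↦ DDB
    D ↦ C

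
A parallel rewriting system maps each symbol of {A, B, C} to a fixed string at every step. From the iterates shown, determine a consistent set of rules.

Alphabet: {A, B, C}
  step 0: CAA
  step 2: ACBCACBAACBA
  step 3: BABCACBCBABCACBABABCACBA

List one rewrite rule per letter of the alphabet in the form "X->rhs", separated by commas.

  step 2 ⇒ step 3: ACBCACBAACBA ⇒ BA·BC·AC·BC·BA·BC·AC·BA·BA·BC·AC·BA
    A ↦ BA
    B ↦ AC
    C ↦ BC

A->BA, B->AC, C->BC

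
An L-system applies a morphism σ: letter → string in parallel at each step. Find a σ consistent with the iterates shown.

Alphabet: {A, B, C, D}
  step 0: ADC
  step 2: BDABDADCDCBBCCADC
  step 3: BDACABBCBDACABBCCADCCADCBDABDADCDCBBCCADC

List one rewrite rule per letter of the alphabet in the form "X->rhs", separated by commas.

  step 2 ⇒ step 3: BDABDADCDCBBCCADC ⇒ BDA·CA·BBC·BDA·CA·BBC·CA·DC·CA·DC·BDA·BDA·DC·DC·BBC·CA·DC
    A ↦ BBC
    B ↦ BDA
    C ↦ DC
    D ↦ CA

A->BBC, B->BDA, C->DC, D->CA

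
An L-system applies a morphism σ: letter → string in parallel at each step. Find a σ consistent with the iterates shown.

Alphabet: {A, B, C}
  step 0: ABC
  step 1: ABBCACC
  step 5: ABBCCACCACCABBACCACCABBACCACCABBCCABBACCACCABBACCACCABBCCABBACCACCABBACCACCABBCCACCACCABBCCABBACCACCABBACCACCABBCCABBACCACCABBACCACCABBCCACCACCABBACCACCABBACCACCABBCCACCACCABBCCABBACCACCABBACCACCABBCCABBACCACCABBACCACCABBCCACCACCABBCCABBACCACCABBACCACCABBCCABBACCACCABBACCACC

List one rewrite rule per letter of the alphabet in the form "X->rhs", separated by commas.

  step 0 ⇒ step 1: ABC ⇒ ABB·C·ACC
    A ↦ ABB
    B ↦ C
    C ↦ ACC

A->ABB, B->C, C->ACC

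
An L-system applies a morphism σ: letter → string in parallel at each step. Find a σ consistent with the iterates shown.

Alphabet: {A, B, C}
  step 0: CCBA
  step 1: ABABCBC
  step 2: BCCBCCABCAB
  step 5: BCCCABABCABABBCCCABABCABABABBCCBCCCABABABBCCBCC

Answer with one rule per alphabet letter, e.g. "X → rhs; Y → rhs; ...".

  step 1 ⇒ step 2: ABABCBC ⇒ BC·C·BC·C·AB·C·AB
    A ↦ BC
    B ↦ C
    C ↦ AB

A->BC, B->C, C->AB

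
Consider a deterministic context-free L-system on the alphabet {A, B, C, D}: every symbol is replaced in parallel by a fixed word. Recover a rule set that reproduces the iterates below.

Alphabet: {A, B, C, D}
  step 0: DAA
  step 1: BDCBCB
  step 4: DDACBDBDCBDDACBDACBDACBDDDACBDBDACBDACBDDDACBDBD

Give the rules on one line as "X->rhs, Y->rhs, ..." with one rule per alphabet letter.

A->CB, B->AC, C->DD, D->BD

  step 0 ⇒ step 1: DAA ⇒ BD·CB·CB
    A ↦ CB
    D ↦ BD
    B ↦ AC  (constrained at step 1)
    C ↦ DD  (constrained at step 1)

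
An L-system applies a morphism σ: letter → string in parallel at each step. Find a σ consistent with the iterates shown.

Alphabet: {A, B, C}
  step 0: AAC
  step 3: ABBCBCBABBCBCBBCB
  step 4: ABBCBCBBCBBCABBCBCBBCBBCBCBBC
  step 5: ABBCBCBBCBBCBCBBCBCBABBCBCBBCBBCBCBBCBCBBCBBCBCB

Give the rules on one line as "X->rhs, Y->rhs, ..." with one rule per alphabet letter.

A->AB, B->BC, C->B

  step 4 ⇒ step 5: ABBCBCBBCBBCABBCBCBBCBBCBCBBC ⇒ AB·BC·BC·B·BC·B·BC·BC·B·BC·BC·B·AB·BC·BC·B·BC·B·BC·BC·B·BC·BC·B·BC·B·BC·BC·B
    A ↦ AB
    B ↦ BC
    C ↦ B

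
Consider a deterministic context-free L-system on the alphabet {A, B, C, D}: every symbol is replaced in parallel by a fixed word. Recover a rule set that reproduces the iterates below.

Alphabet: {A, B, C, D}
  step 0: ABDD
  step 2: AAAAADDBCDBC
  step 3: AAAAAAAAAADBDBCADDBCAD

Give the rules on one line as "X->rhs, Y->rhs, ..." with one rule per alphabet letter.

A->AA, B->C, C->AD, D->DB

  step 2 ⇒ step 3: AAAAADDBCDBC ⇒ AA·AA·AA·AA·AA·DB·DB·C·AD·DB·C·AD
    A ↦ AA
    B ↦ C
    C ↦ AD
    D ↦ DB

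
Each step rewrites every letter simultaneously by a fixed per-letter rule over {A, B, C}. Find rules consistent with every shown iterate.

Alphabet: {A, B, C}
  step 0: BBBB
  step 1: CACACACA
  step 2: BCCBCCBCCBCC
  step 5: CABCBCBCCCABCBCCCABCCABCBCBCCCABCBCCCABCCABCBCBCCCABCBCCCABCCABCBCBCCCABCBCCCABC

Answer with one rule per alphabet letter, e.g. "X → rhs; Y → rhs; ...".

A->C, B->CA, C->BC

  step 1 ⇒ step 2: CACACACA ⇒ BC·C·BC·C·BC·C·BC·C
    A ↦ C
    C ↦ BC
  step 0 ⇒ step 1: BBBB ⇒ CA·CA·CA·CA
    B ↦ CA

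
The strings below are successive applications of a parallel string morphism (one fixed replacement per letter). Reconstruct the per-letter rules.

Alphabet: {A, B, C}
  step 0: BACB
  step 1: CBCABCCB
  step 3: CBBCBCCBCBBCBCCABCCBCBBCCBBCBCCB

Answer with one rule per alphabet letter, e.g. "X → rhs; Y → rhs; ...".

  step 0 ⇒ step 1: BACB ⇒ CB·CA·BC·CB
    A ↦ CA
    B ↦ CB
    C ↦ BC

A->CA, B->CB, C->BC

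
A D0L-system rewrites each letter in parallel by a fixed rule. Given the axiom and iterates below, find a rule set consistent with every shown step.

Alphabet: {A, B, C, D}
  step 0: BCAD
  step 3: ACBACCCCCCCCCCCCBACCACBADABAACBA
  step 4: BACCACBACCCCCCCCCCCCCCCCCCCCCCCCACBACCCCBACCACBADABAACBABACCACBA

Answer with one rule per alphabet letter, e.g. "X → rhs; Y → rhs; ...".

A->BA, B->AC, C->CC, D->DA

  step 3 ⇒ step 4: ACBACCCCCCCCCCCCBACCACBADABAACBA ⇒ BA·CC·AC·BA·CC·CC·CC·CC·CC·CC·CC·CC·CC·CC·CC·CC·AC·BA·CC·CC·BA·CC·AC·BA·DA·BA·AC·BA·BA·CC·AC·BA
    A ↦ BA
    B ↦ AC
    C ↦ CC
    D ↦ DA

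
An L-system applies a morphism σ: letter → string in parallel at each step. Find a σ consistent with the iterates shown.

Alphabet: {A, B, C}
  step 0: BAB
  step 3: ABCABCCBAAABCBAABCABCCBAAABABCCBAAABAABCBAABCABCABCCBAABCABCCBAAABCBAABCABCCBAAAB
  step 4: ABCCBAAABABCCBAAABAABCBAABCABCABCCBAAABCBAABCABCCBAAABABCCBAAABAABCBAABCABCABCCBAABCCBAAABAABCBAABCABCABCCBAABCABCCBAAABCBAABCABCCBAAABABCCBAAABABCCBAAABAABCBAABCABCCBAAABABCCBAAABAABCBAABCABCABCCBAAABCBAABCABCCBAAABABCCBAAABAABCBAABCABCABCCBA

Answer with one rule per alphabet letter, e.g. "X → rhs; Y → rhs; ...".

  step 3 ⇒ step 4: ABCABCCBAAABCBAABCABCCBAAABABCCBAAABAABCBAABCABCABCCBAABCABCCBAAABCBAABCABCCBAAAB ⇒ ABC·CBA·AAB·ABC·CBA·AAB·AAB·CBA·ABC·ABC·ABC·CBA·AAB·CBA·ABC·ABC·CBA·AAB·ABC·CBA·AAB·AAB·CBA·ABC·ABC·ABC·CBA·ABC·CBA·AAB·AAB·CBA·ABC·ABC·ABC·CBA·ABC·ABC·CBA·AAB·CBA·ABC·ABC·CBA·AAB·ABC·CBA·AAB·ABC·CBA·AAB·AAB·CBA·ABC·ABC·CBA·AAB·ABC·CBA·AAB·AAB·CBA·ABC·ABC·ABC·CBA·AAB·CBA·ABC·ABC·CBA·AAB·ABC·CBA·AAB·AAB·CBA·ABC·ABC·ABC·CBA
    A ↦ ABC
    B ↦ CBA
    C ↦ AAB

A->ABC, B->CBA, C->AAB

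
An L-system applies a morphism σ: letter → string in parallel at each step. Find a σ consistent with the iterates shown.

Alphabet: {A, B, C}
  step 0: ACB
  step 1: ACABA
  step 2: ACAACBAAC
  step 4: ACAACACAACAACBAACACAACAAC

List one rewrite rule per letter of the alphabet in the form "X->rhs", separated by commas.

  step 1 ⇒ step 2: ACABA ⇒ AC·A·AC·BA·AC
    A ↦ AC
    B ↦ BA
    C ↦ A

A->AC, B->BA, C->A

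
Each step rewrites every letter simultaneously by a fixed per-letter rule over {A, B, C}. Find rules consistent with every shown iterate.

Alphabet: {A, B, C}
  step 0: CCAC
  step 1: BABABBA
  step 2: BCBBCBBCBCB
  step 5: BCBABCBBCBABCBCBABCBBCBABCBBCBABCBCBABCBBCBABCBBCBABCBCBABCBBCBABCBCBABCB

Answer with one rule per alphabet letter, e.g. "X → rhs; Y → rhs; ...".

A->B, B->BC, C->BA

  step 1 ⇒ step 2: BABABBA ⇒ BC·B·BC·B·BC·BC·B
    A ↦ B
    B ↦ BC
  step 0 ⇒ step 1: CCAC ⇒ BA·BA·B·BA
    C ↦ BA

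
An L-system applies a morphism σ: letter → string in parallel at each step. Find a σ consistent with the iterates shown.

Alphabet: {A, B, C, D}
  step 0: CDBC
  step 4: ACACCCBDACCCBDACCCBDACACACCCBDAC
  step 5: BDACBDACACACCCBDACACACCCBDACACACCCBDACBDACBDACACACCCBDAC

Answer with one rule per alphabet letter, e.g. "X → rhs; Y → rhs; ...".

  step 4 ⇒ step 5: ACACCCBDACCCBDACCCBDACACACCCBDAC ⇒ BD·AC·BD·AC·AC·AC·C·C·BD·AC·AC·AC·C·C·BD·AC·AC·AC·C·C·BD·AC·BD·AC·BD·AC·AC·AC·C·C·BD·AC
    A ↦ BD
    B ↦ C
    C ↦ AC
    D ↦ C

A->BD, B->C, C->AC, D->C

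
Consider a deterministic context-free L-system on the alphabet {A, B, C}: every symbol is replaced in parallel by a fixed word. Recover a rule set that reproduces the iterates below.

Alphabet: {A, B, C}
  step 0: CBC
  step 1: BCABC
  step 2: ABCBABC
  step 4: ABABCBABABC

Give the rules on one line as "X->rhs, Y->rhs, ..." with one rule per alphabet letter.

A->B, B->A, C->BC

  step 1 ⇒ step 2: BCABC ⇒ A·BC·B·A·BC
    A ↦ B
    B ↦ A
    C ↦ BC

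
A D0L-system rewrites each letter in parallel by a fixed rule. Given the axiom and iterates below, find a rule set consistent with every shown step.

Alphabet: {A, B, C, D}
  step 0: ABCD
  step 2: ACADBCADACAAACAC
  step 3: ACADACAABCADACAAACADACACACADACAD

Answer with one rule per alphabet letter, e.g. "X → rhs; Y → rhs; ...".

A->AC, B->BC, C->AD, D->AA

  step 2 ⇒ step 3: ACADBCADACAAACAC ⇒ AC·AD·AC·AA·BC·AD·AC·AA·AC·AD·AC·AC·AC·AD·AC·AD
    A ↦ AC
    B ↦ BC
    C ↦ AD
    D ↦ AA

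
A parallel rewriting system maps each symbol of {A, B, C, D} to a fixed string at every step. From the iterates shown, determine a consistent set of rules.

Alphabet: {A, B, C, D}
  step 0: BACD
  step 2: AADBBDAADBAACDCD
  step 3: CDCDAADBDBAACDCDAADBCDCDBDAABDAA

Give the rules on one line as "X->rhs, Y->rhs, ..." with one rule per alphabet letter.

A->CD, B->DB, C->BD, D->AA

  step 2 ⇒ step 3: AADBBDAADBAACDCD ⇒ CD·CD·AA·DB·DB·AA·CD·CD·AA·DB·CD·CD·BD·AA·BD·AA
    A ↦ CD
    B ↦ DB
    C ↦ BD
    D ↦ AA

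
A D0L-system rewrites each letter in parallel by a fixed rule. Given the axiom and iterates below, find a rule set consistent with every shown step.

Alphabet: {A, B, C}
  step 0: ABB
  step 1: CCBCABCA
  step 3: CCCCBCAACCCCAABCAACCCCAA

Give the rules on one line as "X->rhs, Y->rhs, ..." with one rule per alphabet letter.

  step 0 ⇒ step 1: ABB ⇒ CC·BCA·BCA
    A ↦ CC
    B ↦ BCA
    C ↦ A  (constrained at step 1)

A->CC, B->BCA, C->A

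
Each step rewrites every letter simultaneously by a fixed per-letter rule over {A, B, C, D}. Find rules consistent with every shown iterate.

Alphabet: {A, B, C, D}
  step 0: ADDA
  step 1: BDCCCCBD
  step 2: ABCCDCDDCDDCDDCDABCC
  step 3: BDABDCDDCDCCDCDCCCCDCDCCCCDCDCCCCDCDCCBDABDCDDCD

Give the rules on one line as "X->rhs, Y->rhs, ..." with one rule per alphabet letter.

A->BD, B->AB, C->DCD, D->CC

  step 2 ⇒ step 3: ABCCDCDDCDDCDDCDABCC ⇒ BD·AB·DCD·DCD·CC·DCD·CC·CC·DCD·CC·CC·DCD·CC·CC·DCD·CC·BD·AB·DCD·DCD
    A ↦ BD
    B ↦ AB
    C ↦ DCD
    D ↦ CC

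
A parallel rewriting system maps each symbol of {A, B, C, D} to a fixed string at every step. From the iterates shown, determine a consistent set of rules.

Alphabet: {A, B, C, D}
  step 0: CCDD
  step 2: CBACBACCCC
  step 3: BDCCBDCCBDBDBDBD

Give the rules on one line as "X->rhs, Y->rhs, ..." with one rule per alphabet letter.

A->C, B->C, C->BD, D->BA

  step 2 ⇒ step 3: CBACBACCCC ⇒ BD·C·C·BD·C·C·BD·BD·BD·BD
    A ↦ C
    B ↦ C
    C ↦ BD
    D ↦ BA  (constrained at step 0)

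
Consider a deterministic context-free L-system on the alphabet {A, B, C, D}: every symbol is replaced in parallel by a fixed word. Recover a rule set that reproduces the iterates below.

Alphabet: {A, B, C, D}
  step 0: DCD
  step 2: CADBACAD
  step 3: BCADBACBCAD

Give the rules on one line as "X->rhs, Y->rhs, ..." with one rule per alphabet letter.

A->C, B->BA, C->B, D->AD

  step 2 ⇒ step 3: CADBACAD ⇒ B·C·AD·BA·C·B·C·AD
    A ↦ C
    B ↦ BA
    C ↦ B
    D ↦ AD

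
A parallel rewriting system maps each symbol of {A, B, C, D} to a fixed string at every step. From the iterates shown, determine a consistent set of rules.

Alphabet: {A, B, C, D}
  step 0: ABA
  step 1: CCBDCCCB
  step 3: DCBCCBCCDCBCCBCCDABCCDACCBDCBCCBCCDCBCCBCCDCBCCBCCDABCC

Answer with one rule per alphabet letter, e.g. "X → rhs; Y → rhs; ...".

A->CCB, B->DC, C->BCC, D->DA

  step 0 ⇒ step 1: ABA ⇒ CCB·DC·CCB
    A ↦ CCB
    B ↦ DC
    C ↦ BCC  (constrained at step 1)
    D ↦ DA  (constrained at step 1)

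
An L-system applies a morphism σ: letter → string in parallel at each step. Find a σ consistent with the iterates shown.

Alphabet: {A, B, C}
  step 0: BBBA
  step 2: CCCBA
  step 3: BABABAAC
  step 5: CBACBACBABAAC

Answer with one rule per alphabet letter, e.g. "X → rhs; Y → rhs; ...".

  step 2 ⇒ step 3: CCCBA ⇒ BA·BA·BA·A·C
    A ↦ C
    B ↦ A
    C ↦ BA

A->C, B->A, C->BA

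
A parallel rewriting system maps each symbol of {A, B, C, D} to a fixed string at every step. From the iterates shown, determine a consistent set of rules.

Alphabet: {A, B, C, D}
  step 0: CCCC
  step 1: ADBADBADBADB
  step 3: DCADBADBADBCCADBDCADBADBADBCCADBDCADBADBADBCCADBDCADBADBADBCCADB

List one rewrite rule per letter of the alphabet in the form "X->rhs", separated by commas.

  step 0 ⇒ step 1: CCCC ⇒ ADB·ADB·ADB·ADB
    C ↦ ADB
    A ↦ BC  (constrained at step 1)
    B ↦ DC  (constrained at step 1)
    D ↦ CC  (constrained at step 1)

A->BC, B->DC, C->ADB, D->CC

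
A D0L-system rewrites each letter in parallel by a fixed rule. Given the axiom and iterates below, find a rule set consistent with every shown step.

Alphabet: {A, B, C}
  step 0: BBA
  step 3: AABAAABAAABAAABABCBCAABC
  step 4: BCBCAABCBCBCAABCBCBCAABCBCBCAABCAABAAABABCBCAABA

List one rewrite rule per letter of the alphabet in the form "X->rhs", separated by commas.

A->BC, B->AA, C->BA

  step 3 ⇒ step 4: AABAAABAAABAAABABCBCAABC ⇒ BC·BC·AA·BC·BC·BC·AA·BC·BC·BC·AA·BC·BC·BC·AA·BC·AA·BA·AA·BA·BC·BC·AA·BA
    A ↦ BC
    B ↦ AA
    C ↦ BA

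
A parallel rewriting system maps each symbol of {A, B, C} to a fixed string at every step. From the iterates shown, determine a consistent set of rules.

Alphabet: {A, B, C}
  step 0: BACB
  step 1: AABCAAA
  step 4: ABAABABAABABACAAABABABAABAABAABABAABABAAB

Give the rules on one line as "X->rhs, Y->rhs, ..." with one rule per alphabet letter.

A->AB, B->A, C->CAA

  step 0 ⇒ step 1: BACB ⇒ A·AB·CAA·A
    A ↦ AB
    B ↦ A
    C ↦ CAA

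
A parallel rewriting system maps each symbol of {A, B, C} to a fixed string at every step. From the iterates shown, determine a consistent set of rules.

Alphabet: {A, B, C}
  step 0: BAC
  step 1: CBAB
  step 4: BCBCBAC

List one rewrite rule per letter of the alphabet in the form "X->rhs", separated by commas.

  step 0 ⇒ step 1: BAC ⇒ C·BA·B
    A ↦ BA
    B ↦ C
    C ↦ B

A->BA, B->C, C->B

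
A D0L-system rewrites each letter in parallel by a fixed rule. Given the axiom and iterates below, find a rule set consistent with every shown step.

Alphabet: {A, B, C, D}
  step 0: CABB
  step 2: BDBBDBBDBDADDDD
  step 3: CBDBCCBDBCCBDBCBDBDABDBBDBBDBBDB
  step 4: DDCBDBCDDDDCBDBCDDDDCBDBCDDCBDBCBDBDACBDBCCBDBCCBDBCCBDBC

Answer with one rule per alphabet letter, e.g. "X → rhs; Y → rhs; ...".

A->DA, B->C, C->DD, D->BDB

  step 3 ⇒ step 4: CBDBCCBDBCCBDBCBDBDABDBBDBBDBBDB ⇒ DD·C·BDB·C·DD·DD·C·BDB·C·DD·DD·C·BDB·C·DD·C·BDB·C·BDB·DA·C·BDB·C·C·BDB·C·C·BDB·C·C·BDB·C
    A ↦ DA
    B ↦ C
    C ↦ DD
    D ↦ BDB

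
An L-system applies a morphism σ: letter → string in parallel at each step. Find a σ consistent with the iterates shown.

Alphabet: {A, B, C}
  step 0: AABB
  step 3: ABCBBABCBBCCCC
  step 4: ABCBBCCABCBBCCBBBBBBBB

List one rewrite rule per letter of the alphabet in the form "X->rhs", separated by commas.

A->AB, B->C, C->BB

  step 3 ⇒ step 4: ABCBBABCBBCCCC ⇒ AB·C·BB·C·C·AB·C·BB·C·C·BB·BB·BB·BB
    A ↦ AB
    B ↦ C
    C ↦ BB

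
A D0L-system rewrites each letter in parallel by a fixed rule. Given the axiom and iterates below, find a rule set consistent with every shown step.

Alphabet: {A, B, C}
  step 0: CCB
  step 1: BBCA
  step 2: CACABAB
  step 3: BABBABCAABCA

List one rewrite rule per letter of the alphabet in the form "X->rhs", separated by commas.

A->AB, B->CA, C->B

  step 2 ⇒ step 3: CACABAB ⇒ B·AB·B·AB·CA·AB·CA
    A ↦ AB
    B ↦ CA
    C ↦ B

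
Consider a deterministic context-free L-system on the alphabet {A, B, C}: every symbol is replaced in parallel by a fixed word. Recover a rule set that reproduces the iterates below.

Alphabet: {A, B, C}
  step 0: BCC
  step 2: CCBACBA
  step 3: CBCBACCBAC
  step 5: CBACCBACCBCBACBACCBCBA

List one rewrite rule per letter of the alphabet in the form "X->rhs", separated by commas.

  step 2 ⇒ step 3: CCBACBA ⇒ CB·CB·A·C·CB·A·C
    A ↦ C
    B ↦ A
    C ↦ CB

A->C, B->A, C->CB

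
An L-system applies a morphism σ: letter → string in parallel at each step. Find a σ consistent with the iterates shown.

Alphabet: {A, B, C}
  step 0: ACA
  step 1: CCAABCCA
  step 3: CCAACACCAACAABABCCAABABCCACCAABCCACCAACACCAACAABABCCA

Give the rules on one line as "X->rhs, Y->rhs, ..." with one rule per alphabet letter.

  step 0 ⇒ step 1: ACA ⇒ CCA·AB·CCA
    A ↦ CCA
    C ↦ AB
    B ↦ ACA  (constrained at step 1)

A->CCA, B->ACA, C->AB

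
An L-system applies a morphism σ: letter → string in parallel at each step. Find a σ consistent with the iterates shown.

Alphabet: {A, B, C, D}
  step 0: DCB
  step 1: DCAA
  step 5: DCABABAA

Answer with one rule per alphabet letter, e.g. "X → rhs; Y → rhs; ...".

  step 0 ⇒ step 1: DCB ⇒ DC·A·A
    B ↦ A
    C ↦ A
    D ↦ DC
    A ↦ B  (constrained at step 1)

A->B, B->A, C->A, D->DC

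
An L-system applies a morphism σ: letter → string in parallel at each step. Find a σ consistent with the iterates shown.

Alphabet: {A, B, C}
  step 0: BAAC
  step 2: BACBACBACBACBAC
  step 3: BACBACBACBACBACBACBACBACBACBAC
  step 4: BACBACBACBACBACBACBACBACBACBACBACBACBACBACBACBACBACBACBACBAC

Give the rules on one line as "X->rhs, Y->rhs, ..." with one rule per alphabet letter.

A->B, B->BAC, C->AC

  step 3 ⇒ step 4: BACBACBACBACBACBACBACBACBACBAC ⇒ BAC·B·AC·BAC·B·AC·BAC·B·AC·BAC·B·AC·BAC·B·AC·BAC·B·AC·BAC·B·AC·BAC·B·AC·BAC·B·AC·BAC·B·AC
    A ↦ B
    B ↦ BAC
    C ↦ AC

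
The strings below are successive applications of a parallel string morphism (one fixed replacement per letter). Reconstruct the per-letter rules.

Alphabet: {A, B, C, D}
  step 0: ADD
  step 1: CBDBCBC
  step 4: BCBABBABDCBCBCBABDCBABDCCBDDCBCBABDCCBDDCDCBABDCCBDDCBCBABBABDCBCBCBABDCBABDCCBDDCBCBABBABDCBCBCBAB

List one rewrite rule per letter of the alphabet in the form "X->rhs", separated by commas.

A->CBD, B->DC, C->BAB, D->BC

  step 0 ⇒ step 1: ADD ⇒ CBD·BC·BC
    A ↦ CBD
    D ↦ BC
    B ↦ DC  (constrained at step 1)
    C ↦ BAB  (constrained at step 1)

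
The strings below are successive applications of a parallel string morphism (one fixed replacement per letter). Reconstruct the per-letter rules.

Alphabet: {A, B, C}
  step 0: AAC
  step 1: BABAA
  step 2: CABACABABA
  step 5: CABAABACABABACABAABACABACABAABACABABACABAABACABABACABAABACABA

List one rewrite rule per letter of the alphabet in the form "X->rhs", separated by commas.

A->BA, B->CA, C->A

  step 1 ⇒ step 2: BABAA ⇒ CA·BA·CA·BA·BA
    A ↦ BA
    B ↦ CA
  step 0 ⇒ step 1: AAC ⇒ BA·BA·A
    C ↦ A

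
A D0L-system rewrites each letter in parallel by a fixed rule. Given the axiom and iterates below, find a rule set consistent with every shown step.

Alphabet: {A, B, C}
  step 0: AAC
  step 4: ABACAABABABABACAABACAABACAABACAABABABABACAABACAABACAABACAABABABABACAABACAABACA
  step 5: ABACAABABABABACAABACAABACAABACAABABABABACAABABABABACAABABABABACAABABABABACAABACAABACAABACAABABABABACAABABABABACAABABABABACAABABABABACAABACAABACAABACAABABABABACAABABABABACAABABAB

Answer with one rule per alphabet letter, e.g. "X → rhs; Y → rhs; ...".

A->AB, B->ACA, C->AB

  step 4 ⇒ step 5: ABACAABABABABACAABACAABACAABACAABABABABACAABACAABACAABACAABABABABACAABACAABACA ⇒ AB·ACA·AB·AB·AB·AB·ACA·AB·ACA·AB·ACA·AB·ACA·AB·AB·AB·AB·ACA·AB·AB·AB·AB·ACA·AB·AB·AB·AB·ACA·AB·AB·AB·AB·ACA·AB·ACA·AB·ACA·AB·ACA·AB·AB·AB·AB·ACA·AB·AB·AB·AB·ACA·AB·AB·AB·AB·ACA·AB·AB·AB·AB·ACA·AB·ACA·AB·ACA·AB·ACA·AB·AB·AB·AB·ACA·AB·AB·AB·AB·ACA·AB·AB·AB
    A ↦ AB
    B ↦ ACA
    C ↦ AB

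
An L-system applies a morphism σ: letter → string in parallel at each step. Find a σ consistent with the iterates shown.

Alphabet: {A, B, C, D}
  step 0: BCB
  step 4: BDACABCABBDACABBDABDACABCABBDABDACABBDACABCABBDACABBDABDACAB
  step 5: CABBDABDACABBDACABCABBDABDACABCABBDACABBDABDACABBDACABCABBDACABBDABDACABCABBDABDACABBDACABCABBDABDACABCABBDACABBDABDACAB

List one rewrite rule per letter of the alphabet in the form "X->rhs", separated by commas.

A->DA, B->CAB, C->B, D->B

  step 4 ⇒ step 5: BDACABCABBDACABBDABDACABCABBDABDACABBDACABCABBDACABBDABDACAB ⇒ CAB·B·DA·B·DA·CAB·B·DA·CAB·CAB·B·DA·B·DA·CAB·CAB·B·DA·CAB·B·DA·B·DA·CAB·B·DA·CAB·CAB·B·DA·CAB·B·DA·B·DA·CAB·CAB·B·DA·B·DA·CAB·B·DA·CAB·CAB·B·DA·B·DA·CAB·CAB·B·DA·CAB·B·DA·B·DA·CAB
    A ↦ DA
    B ↦ CAB
    C ↦ B
    D ↦ B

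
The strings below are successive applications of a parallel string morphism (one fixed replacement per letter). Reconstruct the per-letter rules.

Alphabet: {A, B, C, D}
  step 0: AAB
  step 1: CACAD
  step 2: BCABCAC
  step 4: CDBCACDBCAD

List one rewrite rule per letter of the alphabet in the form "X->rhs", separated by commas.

A->CA, B->D, C->B, D->C

  step 1 ⇒ step 2: CACAD ⇒ B·CA·B·CA·C
    A ↦ CA
    C ↦ B
    D ↦ C
  step 0 ⇒ step 1: AAB ⇒ CA·CA·D
    B ↦ D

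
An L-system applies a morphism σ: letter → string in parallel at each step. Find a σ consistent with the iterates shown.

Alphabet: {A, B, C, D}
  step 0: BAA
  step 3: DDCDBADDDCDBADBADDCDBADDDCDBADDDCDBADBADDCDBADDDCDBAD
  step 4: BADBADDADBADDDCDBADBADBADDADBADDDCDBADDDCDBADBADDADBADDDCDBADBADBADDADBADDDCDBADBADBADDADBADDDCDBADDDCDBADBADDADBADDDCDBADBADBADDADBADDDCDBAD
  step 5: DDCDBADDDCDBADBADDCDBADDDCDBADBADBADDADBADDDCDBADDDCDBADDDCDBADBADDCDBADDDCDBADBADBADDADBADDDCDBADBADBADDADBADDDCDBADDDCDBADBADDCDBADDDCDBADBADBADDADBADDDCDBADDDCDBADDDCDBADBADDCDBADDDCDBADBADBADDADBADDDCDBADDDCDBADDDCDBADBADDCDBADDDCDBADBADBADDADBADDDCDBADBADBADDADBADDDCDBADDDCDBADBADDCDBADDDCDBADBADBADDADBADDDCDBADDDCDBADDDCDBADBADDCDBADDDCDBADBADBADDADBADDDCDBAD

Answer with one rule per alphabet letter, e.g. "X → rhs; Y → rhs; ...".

  step 4 ⇒ step 5: BADBADDADBADDDCDBADBADBADDADBADDDCDBADDDCDBADBADDADBADDDCDBADBADBADDADBADDDCDBADBADBADDADBADDDCDBADDDCDBADBADDADBADDDCDBADBADBADDADBADDDCDBAD ⇒ D·DCD·BAD·D·DCD·BAD·BAD·DCD·BAD·D·DCD·BAD·BAD·BAD·DAD·BAD·D·DCD·BAD·D·DCD·BAD·D·DCD·BAD·BAD·DCD·BAD·D·DCD·BAD·BAD·BAD·DAD·BAD·D·DCD·BAD·BAD·BAD·DAD·BAD·D·DCD·BAD·D·DCD·BAD·BAD·DCD·BAD·D·DCD·BAD·BAD·BAD·DAD·BAD·D·DCD·BAD·D·DCD·BAD·D·DCD·BAD·BAD·DCD·BAD·D·DCD·BAD·BAD·BAD·DAD·BAD·D·DCD·BAD·D·DCD·BAD·D·DCD·BAD·BAD·DCD·BAD·D·DCD·BAD·BAD·BAD·DAD·BAD·D·DCD·BAD·BAD·BAD·DAD·BAD·D·DCD·BAD·D·DCD·BAD·BAD·DCD·BAD·D·DCD·BAD·BAD·BAD·DAD·BAD·D·DCD·BAD·D·DCD·BAD·D·DCD·BAD·BAD·DCD·BAD·D·DCD·BAD·BAD·BAD·DAD·BAD·D·DCD·BAD
    A ↦ DCD
    B ↦ D
    C ↦ DAD
    D ↦ BAD

A->DCD, B->D, C->DAD, D->BAD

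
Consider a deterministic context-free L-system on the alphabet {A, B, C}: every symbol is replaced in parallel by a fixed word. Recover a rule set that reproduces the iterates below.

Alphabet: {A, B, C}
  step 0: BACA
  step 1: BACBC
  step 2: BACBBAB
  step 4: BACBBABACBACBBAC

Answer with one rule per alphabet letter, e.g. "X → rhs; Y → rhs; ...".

A->C, B->BA, C->B

  step 1 ⇒ step 2: BACBC ⇒ BA·C·B·BA·B
    A ↦ C
    B ↦ BA
    C ↦ B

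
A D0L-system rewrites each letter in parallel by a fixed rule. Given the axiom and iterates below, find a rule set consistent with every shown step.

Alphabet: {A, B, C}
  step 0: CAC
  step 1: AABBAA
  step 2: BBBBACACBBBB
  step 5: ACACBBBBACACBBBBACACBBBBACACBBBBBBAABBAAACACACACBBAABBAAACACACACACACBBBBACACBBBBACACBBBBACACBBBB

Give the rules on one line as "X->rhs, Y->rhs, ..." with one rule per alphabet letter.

A->BB, B->AC, C->AA

  step 1 ⇒ step 2: AABBAA ⇒ BB·BB·AC·AC·BB·BB
    A ↦ BB
    B ↦ AC
  step 0 ⇒ step 1: CAC ⇒ AA·BB·AA
    C ↦ AA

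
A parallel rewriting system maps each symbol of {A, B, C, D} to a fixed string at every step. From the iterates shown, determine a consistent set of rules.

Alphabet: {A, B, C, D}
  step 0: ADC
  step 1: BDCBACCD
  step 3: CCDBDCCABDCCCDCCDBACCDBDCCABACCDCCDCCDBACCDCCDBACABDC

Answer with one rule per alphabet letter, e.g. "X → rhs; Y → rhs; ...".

  step 0 ⇒ step 1: ADC ⇒ BDC·BA·CCD
    A ↦ BDC
    C ↦ CCD
    D ↦ BA
    B ↦ CA  (constrained at step 1)

A->BDC, B->CA, C->CCD, D->BA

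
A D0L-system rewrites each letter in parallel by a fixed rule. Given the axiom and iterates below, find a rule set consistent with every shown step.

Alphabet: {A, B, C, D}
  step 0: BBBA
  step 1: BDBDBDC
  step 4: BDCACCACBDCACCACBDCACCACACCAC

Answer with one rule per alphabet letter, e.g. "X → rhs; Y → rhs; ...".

  step 0 ⇒ step 1: BBBA ⇒ BD·BD·BD·C
    A ↦ C
    B ↦ BD
    C ↦ AC  (constrained at step 1)
    D ↦ C  (constrained at step 1)

A->C, B->BD, C->AC, D->C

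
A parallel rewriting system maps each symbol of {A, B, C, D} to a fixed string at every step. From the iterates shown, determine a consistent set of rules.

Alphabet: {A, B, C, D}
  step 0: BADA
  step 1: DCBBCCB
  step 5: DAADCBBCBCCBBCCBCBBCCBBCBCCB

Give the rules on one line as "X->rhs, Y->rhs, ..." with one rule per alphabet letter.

A->CB, B->D, C->A, D->BC

  step 0 ⇒ step 1: BADA ⇒ D·CB·BC·CB
    A ↦ CB
    B ↦ D
    D ↦ BC
    C ↦ A  (constrained at step 1)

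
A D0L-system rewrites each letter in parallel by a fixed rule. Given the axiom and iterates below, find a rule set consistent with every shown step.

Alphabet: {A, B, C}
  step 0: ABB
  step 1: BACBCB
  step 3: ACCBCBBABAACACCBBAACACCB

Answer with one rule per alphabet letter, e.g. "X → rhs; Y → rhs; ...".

  step 0 ⇒ step 1: ABB ⇒ BA·CB·CB
    A ↦ BA
    B ↦ CB
    C ↦ AC  (constrained at step 1)

A->BA, B->CB, C->AC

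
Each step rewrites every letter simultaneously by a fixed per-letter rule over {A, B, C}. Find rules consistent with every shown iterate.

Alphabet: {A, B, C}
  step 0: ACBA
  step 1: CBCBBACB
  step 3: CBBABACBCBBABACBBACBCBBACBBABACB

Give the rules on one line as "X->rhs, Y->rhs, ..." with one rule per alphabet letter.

  step 0 ⇒ step 1: ACBA ⇒ CB·CB·BA·CB
    A ↦ CB
    B ↦ BA
    C ↦ CB

A->CB, B->BA, C->CB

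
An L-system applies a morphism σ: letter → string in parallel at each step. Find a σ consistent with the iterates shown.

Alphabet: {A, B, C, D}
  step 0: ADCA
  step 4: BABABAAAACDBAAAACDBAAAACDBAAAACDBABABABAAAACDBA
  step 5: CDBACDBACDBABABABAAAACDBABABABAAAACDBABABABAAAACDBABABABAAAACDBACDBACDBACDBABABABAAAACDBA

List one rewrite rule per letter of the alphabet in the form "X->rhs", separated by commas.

A->BA, B->CD, C->A, D->AA

  step 4 ⇒ step 5: BABABAAAACDBAAAACDBAAAACDBAAAACDBABABABAAAACDBA ⇒ CD·BA·CD·BA·CD·BA·BA·BA·BA·A·AA·CD·BA·BA·BA·BA·A·AA·CD·BA·BA·BA·BA·A·AA·CD·BA·BA·BA·BA·A·AA·CD·BA·CD·BA·CD·BA·CD·BA·BA·BA·BA·A·AA·CD·BA
    A ↦ BA
    B ↦ CD
    C ↦ A
    D ↦ AA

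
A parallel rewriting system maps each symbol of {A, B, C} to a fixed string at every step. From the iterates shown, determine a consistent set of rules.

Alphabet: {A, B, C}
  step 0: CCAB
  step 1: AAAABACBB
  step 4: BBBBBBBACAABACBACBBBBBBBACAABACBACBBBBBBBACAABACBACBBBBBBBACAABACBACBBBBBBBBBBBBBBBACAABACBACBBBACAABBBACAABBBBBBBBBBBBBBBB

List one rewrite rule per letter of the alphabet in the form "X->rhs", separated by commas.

A->BAC, B->BB, C->AA

  step 0 ⇒ step 1: CCAB ⇒ AA·AA·BAC·BB
    A ↦ BAC
    B ↦ BB
    C ↦ AA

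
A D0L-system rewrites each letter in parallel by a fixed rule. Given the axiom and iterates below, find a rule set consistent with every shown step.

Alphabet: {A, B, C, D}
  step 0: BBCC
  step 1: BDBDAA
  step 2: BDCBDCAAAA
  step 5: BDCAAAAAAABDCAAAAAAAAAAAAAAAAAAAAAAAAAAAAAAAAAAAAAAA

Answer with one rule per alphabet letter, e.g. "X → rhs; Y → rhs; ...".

A->AA, B->BD, C->A, D->C

  step 1 ⇒ step 2: BDBDAA ⇒ BD·C·BD·C·AA·AA
    A ↦ AA
    B ↦ BD
    D ↦ C
  step 0 ⇒ step 1: BBCC ⇒ BD·BD·A·A
    C ↦ A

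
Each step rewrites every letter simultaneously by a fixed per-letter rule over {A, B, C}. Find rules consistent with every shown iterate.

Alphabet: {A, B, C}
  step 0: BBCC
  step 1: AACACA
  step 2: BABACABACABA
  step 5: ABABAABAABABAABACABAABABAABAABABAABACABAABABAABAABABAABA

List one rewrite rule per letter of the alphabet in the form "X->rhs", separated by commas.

A->BA, B->A, C->CA

  step 1 ⇒ step 2: AACACA ⇒ BA·BA·CA·BA·CA·BA
    A ↦ BA
    C ↦ CA
  step 0 ⇒ step 1: BBCC ⇒ A·A·CA·CA
    B ↦ A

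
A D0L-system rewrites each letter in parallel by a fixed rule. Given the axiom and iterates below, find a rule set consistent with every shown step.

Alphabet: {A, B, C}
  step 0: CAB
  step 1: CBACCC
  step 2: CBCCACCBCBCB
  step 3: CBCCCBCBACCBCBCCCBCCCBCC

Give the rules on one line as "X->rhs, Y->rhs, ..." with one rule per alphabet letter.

  step 2 ⇒ step 3: CBCCACCBCBCB ⇒ CB·CC·CB·CB·AC·CB·CB·CC·CB·CC·CB·CC
    A ↦ AC
    B ↦ CC
    C ↦ CB

A->AC, B->CC, C->CB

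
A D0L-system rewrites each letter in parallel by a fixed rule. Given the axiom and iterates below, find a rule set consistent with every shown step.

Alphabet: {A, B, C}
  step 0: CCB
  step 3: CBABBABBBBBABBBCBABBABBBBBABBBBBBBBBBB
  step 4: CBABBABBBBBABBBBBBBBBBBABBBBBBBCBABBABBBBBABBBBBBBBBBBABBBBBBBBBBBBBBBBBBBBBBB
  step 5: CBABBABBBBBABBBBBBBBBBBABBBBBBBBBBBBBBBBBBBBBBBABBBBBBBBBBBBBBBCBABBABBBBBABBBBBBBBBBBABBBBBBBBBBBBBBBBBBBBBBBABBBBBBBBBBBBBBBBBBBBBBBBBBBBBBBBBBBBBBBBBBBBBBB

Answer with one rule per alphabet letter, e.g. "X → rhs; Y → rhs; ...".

  step 4 ⇒ step 5: CBABBABBBBBABBBBBBBBBBBABBBBBBBCBABBABBBBBABBBBBBBBBBBABBBBBBBBBBBBBBBBBBBBBBB ⇒ CBA·BB·AB·BB·BB·AB·BB·BB·BB·BB·BB·AB·BB·BB·BB·BB·BB·BB·BB·BB·BB·BB·BB·AB·BB·BB·BB·BB·BB·BB·BB·CBA·BB·AB·BB·BB·AB·BB·BB·BB·BB·BB·AB·BB·BB·BB·BB·BB·BB·BB·BB·BB·BB·BB·AB·BB·BB·BB·BB·BB·BB·BB·BB·BB·BB·BB·BB·BB·BB·BB·BB·BB·BB·BB·BB·BB·BB·BB
    A ↦ AB
    B ↦ BB
    C ↦ CBA

A->AB, B->BB, C->CBA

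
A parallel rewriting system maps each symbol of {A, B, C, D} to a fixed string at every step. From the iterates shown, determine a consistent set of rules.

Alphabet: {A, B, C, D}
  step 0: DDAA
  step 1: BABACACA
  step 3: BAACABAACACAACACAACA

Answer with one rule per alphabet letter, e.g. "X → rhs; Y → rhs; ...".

  step 0 ⇒ step 1: DDAA ⇒ BA·BA·CA·CA
    A ↦ CA
    D ↦ BA
    B ↦ D  (constrained at step 1)
    C ↦ A  (constrained at step 1)

A->CA, B->D, C->A, D->BA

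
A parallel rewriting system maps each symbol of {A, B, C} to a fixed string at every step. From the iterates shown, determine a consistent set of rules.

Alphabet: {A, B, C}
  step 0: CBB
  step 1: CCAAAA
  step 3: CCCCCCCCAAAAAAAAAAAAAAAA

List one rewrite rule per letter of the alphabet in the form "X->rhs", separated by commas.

  step 0 ⇒ step 1: CBB ⇒ CC·AA·AA
    B ↦ AA
    C ↦ CC
    A ↦ BB  (constrained at step 1)

A->BB, B->AA, C->CC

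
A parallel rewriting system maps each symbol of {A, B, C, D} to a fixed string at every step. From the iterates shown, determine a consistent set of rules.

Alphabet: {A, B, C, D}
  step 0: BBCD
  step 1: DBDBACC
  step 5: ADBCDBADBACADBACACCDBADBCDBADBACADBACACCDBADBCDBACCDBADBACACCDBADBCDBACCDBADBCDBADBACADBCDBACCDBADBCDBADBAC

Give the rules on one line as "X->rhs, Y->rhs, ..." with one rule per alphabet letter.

  step 0 ⇒ step 1: BBCD ⇒ DB·DB·AC·C
    B ↦ DB
    C ↦ AC
    D ↦ C
    A ↦ ADB  (constrained at step 1)

A->ADB, B->DB, C->AC, D->C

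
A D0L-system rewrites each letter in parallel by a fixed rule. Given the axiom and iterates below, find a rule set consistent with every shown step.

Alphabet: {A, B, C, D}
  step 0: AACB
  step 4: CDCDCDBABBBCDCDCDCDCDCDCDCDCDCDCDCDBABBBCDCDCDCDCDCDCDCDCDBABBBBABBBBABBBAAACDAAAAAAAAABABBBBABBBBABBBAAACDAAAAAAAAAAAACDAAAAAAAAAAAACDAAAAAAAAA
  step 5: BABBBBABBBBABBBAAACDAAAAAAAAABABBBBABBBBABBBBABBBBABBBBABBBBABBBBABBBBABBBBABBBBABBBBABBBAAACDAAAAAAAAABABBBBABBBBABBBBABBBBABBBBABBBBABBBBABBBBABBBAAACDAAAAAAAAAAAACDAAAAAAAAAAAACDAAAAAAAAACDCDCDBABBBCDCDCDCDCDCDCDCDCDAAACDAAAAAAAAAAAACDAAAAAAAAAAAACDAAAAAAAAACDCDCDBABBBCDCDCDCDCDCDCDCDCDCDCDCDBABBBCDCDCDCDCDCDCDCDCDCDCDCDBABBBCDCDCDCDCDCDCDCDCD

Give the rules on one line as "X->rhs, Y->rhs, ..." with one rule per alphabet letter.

A->CD, B->AAA, C->BAB, D->BB

  step 4 ⇒ step 5: CDCDCDBABBBCDCDCDCDCDCDCDCDCDCDCDCDBABBBCDCDCDCDCDCDCDCDCDBABBBBABBBBABBBAAACDAAAAAAAAABABBBBABBBBABBBAAACDAAAAAAAAAAAACDAAAAAAAAAAAACDAAAAAAAAA ⇒ BAB·BB·BAB·BB·BAB·BB·AAA·CD·AAA·AAA·AAA·BAB·BB·BAB·BB·BAB·BB·BAB·BB·BAB·BB·BAB·BB·BAB·BB·BAB·BB·BAB·BB·BAB·BB·BAB·BB·BAB·BB·AAA·CD·AAA·AAA·AAA·BAB·BB·BAB·BB·BAB·BB·BAB·BB·BAB·BB·BAB·BB·BAB·BB·BAB·BB·BAB·BB·AAA·CD·AAA·AAA·AAA·AAA·CD·AAA·AAA·AAA·AAA·CD·AAA·AAA·AAA·CD·CD·CD·BAB·BB·CD·CD·CD·CD·CD·CD·CD·CD·CD·AAA·CD·AAA·AAA·AAA·AAA·CD·AAA·AAA·AAA·AAA·CD·AAA·AAA·AAA·CD·CD·CD·BAB·BB·CD·CD·CD·CD·CD·CD·CD·CD·CD·CD·CD·CD·BAB·BB·CD·CD·CD·CD·CD·CD·CD·CD·CD·CD·CD·CD·BAB·BB·CD·CD·CD·CD·CD·CD·CD·CD·CD
    A ↦ CD
    B ↦ AAA
    C ↦ BAB
    D ↦ BB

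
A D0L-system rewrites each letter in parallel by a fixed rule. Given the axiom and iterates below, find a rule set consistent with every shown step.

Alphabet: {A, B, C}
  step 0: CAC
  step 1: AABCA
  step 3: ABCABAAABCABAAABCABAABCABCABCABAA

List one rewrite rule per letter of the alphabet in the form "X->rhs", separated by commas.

  step 0 ⇒ step 1: CAC ⇒ A·ABC·A
    A ↦ ABC
    C ↦ A
    B ↦ ABA  (constrained at step 1)

A->ABC, B->ABA, C->A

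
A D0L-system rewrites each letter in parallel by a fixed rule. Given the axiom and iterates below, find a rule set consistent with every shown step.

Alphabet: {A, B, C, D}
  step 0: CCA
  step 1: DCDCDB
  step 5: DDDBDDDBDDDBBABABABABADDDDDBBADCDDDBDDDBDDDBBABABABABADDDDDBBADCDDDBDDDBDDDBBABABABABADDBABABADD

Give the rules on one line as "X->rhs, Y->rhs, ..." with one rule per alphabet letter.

A->DB, B->DD, C->DC, D->BA

  step 0 ⇒ step 1: CCA ⇒ DC·DC·DB
    A ↦ DB
    C ↦ DC
    B ↦ DD  (constrained at step 1)
    D ↦ BA  (constrained at step 1)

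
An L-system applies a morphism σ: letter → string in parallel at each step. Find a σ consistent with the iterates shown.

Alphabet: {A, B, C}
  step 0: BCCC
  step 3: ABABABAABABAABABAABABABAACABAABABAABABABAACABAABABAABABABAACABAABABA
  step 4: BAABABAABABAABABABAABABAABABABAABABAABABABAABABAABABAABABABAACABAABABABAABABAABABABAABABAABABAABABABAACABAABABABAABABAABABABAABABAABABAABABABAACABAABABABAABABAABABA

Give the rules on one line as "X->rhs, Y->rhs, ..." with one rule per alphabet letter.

  step 3 ⇒ step 4: ABABABAABABAABABAABABABAACABAABABAABABABAACABAABABAABABABAACABAABABA ⇒ BA·ABA·BA·ABA·BA·ABA·BA·BA·ABA·BA·ABA·BA·BA·ABA·BA·ABA·BA·BA·ABA·BA·ABA·BA·ABA·BA·BA·ACA·BA·ABA·BA·BA·ABA·BA·ABA·BA·BA·ABA·BA·ABA·BA·ABA·BA·BA·ACA·BA·ABA·BA·BA·ABA·BA·ABA·BA·BA·ABA·BA·ABA·BA·ABA·BA·BA·ACA·BA·ABA·BA·BA·ABA·BA·ABA·BA
    A ↦ BA
    B ↦ ABA
    C ↦ ACA

A->BA, B->ABA, C->ACA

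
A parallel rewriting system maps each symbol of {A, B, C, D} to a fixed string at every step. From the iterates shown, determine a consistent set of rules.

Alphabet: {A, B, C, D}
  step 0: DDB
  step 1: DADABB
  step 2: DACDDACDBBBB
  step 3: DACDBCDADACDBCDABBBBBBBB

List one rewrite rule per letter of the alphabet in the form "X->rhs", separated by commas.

A->CD, B->BB, C->BC, D->DA

  step 2 ⇒ step 3: DACDDACDBBBB ⇒ DA·CD·BC·DA·DA·CD·BC·DA·BB·BB·BB·BB
    A ↦ CD
    B ↦ BB
    C ↦ BC
    D ↦ DA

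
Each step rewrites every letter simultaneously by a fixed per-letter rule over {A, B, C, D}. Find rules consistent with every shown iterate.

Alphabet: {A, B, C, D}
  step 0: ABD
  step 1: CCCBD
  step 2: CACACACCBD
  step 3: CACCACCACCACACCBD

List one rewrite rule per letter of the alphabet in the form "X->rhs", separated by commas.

  step 2 ⇒ step 3: CACACACCBD ⇒ CA·C·CA·C·CA·C·CA·CA·CC·BD
    A ↦ C
    B ↦ CC
    C ↦ CA
    D ↦ BD

A->C, B->CC, C->CA, D->BD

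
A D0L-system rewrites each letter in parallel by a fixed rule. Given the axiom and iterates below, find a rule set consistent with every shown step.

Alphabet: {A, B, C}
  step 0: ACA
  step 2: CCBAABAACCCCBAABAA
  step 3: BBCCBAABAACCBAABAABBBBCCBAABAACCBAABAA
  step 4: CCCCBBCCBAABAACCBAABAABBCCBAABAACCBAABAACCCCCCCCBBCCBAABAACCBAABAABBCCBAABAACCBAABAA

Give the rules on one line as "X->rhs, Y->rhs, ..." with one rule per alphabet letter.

  step 3 ⇒ step 4: BBCCBAABAACCBAABAABBBBCCBAABAACCBAABAA ⇒ CC·CC·B·B·CC·BAA·BAA·CC·BAA·BAA·B·B·CC·BAA·BAA·CC·BAA·BAA·CC·CC·CC·CC·B·B·CC·BAA·BAA·CC·BAA·BAA·B·B·CC·BAA·BAA·CC·BAA·BAA
    A ↦ BAA
    B ↦ CC
    C ↦ B

A->BAA, B->CC, C->B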